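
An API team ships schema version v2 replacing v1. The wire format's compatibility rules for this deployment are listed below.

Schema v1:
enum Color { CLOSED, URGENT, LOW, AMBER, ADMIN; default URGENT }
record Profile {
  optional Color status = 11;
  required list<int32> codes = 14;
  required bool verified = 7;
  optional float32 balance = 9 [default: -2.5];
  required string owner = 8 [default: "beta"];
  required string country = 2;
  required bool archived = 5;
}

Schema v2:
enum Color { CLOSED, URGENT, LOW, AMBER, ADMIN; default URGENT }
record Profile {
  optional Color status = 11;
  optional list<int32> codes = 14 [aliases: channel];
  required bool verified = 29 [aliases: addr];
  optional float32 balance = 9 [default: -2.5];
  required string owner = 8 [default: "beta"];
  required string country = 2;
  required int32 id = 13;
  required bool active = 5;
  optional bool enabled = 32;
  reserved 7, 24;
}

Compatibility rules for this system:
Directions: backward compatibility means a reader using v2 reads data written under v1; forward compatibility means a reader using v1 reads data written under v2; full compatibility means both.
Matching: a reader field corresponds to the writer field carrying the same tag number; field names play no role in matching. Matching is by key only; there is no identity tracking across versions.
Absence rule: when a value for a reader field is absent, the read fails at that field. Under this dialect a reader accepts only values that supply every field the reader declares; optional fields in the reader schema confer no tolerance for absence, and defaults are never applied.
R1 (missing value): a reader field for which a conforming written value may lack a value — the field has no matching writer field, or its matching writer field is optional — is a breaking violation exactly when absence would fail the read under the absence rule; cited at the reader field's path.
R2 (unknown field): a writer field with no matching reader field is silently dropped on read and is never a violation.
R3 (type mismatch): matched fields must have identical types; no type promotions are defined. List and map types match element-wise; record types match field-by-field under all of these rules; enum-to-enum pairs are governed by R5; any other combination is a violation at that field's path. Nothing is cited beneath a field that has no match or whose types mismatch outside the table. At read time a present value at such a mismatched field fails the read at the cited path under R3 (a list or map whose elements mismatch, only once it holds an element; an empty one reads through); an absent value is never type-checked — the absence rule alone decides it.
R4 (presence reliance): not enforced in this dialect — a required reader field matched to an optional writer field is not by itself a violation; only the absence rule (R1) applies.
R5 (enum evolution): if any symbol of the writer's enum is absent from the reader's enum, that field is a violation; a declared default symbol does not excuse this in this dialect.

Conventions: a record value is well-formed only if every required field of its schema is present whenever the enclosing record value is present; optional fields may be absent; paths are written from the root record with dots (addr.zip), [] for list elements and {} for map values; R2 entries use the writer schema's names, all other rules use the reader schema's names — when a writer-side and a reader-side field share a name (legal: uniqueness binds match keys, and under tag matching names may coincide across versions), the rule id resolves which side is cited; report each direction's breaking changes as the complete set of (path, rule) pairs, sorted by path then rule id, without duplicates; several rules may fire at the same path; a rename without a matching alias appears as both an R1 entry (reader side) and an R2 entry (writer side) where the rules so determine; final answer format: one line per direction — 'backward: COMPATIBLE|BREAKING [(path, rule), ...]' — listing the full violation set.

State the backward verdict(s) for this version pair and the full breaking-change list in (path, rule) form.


backward: BREAKING [(balance, R1), (enabled, R1), (id, R1), (status, R1), (verified, R1)]

in Profile below, arrows point writer -> reader
backward for Profile (reader v2, writer v1):
  status: Color -> Color, writer optional; from status
  codes: list<int32> -> list<int32>, writer required; from codes
  no writer field matches reader verified
  balance: float32 -> float32, writer optional; from balance
  owner: string -> string, writer required; from owner
  country: string -> string, writer required; from country
  no writer field matches reader id
  active: bool -> bool, writer required; from archived
  no writer field matches reader enabled
  writer field verified has no reader counterpart
  R1 fires at balance
  R1 fires at enabled
  R1 fires at id
  R1 fires at status
  R1 fires at verified
  => backward: BREAKING (5)
the other Profile changes do not affect what is asked:
  field codes in record Profile: required changed to optional -> matters only for Profile's forward compatibility — outside the asked direction
  renamed field archived to active in record Profile -> inert for the asked Profile verdict: nothing fires


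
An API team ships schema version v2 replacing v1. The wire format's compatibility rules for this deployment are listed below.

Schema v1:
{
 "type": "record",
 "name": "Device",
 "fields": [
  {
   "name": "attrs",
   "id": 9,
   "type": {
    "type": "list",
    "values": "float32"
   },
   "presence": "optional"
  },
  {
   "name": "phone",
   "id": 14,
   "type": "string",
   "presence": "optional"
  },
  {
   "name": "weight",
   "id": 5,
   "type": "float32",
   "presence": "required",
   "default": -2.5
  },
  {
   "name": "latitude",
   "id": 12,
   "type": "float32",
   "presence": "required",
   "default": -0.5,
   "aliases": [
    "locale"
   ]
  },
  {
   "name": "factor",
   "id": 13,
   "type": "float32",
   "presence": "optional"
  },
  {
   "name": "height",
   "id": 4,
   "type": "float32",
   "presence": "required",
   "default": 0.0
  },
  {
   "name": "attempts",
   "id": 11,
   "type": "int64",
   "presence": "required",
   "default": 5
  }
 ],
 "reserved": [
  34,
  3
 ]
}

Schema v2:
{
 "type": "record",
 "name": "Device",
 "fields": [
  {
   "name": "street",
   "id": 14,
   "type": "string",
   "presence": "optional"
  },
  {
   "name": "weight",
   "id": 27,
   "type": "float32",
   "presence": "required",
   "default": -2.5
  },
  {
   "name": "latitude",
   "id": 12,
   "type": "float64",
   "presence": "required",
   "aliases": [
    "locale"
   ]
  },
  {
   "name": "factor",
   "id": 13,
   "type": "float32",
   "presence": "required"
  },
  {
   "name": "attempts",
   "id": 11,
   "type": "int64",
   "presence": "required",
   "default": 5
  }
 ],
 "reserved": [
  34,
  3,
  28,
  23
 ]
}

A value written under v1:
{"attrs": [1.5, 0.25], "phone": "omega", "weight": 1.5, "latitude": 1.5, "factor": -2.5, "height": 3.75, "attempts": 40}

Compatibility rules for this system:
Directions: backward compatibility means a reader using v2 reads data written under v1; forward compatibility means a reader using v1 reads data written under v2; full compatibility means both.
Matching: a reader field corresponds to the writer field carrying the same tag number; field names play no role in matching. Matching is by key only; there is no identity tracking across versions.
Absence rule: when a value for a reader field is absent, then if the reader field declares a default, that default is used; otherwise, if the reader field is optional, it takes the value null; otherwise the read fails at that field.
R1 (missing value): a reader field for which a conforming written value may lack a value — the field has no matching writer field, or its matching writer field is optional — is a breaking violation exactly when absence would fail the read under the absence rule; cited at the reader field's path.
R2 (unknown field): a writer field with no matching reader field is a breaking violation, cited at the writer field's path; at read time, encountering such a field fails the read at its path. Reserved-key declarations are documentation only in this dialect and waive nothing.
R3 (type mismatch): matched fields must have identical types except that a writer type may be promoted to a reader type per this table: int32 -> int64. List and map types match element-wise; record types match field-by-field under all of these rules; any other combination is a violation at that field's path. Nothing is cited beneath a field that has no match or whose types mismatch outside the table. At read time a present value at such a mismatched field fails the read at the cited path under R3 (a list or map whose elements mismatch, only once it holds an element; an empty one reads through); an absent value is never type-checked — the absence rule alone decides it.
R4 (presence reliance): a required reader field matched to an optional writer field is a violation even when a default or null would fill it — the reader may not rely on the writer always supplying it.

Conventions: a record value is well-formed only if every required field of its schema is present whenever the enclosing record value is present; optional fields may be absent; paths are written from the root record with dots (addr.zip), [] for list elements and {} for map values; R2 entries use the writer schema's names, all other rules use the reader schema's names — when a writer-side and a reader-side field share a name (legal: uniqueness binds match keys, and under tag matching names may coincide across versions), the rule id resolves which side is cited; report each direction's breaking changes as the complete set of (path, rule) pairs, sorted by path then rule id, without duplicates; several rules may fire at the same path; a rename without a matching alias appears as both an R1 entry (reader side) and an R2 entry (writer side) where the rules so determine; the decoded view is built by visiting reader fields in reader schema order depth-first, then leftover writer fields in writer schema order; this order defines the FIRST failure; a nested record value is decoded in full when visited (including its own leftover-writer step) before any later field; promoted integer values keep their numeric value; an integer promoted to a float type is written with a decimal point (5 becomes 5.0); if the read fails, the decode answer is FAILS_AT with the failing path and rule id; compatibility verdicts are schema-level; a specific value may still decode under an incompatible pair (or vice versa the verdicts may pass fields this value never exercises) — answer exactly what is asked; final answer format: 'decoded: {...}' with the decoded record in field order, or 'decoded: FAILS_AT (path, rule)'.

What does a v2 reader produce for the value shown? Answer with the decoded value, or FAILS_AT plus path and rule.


decoded: FAILS_AT (latitude, R3)

each type pair in Device: writer, then reader
decode walk for Device under reader schema v2:
  street := "omega" (from writer phone)
  weight := -2.5 (no value, default fills)
  read fails at latitude under R3
  => FAILS_AT (latitude, R3)
checking off the Device differences that do not matter here:
  field weight in record Device: tag 5 changed to 27 -> affects the rule determinations only; this particular Device value decodes identically
  removed field height from record Device -> affects the rule determinations only; this particular Device value decodes identically
  removed field attrs from record Device -> affects the rule determinations only; this particular Device value decodes identically
  renamed field phone to street in record Device -> inert under this dialect — no rule fires on Device and the result does not move
  field factor in record Device: optional changed to required -> affects the rule determinations only; this particular Device value decodes identically


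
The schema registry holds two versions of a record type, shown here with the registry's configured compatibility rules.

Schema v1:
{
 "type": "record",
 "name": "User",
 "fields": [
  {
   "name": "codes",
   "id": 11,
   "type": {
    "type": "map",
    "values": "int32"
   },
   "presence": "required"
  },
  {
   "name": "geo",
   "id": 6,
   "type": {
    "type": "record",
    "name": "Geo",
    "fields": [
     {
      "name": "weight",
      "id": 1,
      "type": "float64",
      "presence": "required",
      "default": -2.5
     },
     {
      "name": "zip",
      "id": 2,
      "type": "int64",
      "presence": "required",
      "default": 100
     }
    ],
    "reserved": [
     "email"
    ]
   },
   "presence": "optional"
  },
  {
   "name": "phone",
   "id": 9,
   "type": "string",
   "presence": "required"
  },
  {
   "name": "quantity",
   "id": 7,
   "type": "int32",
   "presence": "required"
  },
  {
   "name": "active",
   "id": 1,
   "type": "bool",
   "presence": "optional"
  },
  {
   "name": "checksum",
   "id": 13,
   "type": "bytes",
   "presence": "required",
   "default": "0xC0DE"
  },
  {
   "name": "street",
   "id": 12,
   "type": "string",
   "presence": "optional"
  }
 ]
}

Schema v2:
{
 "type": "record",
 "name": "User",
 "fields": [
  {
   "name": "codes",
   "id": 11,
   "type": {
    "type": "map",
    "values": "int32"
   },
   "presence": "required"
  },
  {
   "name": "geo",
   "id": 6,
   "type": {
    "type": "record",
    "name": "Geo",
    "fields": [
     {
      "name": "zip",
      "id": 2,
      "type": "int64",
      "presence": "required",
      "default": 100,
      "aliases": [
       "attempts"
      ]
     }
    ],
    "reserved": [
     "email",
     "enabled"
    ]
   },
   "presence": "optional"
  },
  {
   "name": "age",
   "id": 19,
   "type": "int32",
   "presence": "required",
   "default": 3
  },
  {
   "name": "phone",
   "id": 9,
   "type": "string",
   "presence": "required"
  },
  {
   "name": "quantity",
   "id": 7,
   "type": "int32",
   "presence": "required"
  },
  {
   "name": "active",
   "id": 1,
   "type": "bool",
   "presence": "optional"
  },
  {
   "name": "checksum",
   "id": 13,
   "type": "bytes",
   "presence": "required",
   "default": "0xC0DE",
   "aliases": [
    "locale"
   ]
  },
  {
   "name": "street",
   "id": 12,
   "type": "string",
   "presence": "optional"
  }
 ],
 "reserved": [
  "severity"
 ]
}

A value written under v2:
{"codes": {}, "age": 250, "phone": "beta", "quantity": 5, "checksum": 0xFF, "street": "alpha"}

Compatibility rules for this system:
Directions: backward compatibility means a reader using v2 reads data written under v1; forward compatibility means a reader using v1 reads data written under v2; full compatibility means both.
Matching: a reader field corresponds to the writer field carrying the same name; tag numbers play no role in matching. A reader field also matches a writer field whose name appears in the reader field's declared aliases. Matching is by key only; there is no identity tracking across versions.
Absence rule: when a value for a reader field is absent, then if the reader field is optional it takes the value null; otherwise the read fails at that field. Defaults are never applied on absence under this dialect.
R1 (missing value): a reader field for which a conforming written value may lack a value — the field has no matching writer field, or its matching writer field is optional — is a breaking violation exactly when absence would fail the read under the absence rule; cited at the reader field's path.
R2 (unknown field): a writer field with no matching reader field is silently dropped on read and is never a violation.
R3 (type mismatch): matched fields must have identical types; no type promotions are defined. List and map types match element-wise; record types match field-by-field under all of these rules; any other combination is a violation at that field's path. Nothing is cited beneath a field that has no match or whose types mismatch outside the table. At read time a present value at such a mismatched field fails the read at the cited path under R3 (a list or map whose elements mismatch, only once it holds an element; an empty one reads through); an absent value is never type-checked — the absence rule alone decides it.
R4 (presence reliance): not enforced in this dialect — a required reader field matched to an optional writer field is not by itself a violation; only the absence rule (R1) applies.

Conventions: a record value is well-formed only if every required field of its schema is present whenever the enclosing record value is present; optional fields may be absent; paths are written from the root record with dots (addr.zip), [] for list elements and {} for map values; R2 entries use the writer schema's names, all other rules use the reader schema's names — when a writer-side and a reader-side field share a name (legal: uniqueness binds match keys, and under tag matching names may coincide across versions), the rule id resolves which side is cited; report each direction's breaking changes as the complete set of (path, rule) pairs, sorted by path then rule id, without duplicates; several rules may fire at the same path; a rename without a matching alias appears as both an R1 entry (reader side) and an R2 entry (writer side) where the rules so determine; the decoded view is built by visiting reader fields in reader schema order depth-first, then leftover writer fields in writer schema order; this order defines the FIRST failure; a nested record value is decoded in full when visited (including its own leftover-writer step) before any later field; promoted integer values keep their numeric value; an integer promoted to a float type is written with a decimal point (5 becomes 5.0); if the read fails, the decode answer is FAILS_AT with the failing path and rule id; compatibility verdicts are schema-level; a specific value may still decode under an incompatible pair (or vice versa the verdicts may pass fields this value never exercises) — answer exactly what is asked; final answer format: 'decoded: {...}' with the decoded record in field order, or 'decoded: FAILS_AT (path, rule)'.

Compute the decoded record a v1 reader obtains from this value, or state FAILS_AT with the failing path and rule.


arrows below run writer -> reader for User
migrating the User value to v1:
  codes := {}
  geo := null (absent, optional -> null)
  phone := "beta"
  quantity := 5
  active := null (absent, optional -> null)
  checksum := 0xFF
  street := "alpha"
  writer age: unknown -> dropped
  => decoded: {"codes": {}, "geo": null, "phone": "beta", "quantity": 5, "active": null, "checksum": 0xFF, "street": "alpha"}
ruling out the remaining User differences:
  added field age to record User: required int32, tag 19, default 3 (in v2 it sits immediately before phone) -> matters for User compatibility verdicts, not for this value's decode
  removed field weight from record Geo -> matters for User compatibility verdicts, not for this value's decode

decoded: {"codes": {}, "geo": null, "phone": "beta", "quantity": 5, "active": null, "checksum": 0xFF, "street": "alpha"}


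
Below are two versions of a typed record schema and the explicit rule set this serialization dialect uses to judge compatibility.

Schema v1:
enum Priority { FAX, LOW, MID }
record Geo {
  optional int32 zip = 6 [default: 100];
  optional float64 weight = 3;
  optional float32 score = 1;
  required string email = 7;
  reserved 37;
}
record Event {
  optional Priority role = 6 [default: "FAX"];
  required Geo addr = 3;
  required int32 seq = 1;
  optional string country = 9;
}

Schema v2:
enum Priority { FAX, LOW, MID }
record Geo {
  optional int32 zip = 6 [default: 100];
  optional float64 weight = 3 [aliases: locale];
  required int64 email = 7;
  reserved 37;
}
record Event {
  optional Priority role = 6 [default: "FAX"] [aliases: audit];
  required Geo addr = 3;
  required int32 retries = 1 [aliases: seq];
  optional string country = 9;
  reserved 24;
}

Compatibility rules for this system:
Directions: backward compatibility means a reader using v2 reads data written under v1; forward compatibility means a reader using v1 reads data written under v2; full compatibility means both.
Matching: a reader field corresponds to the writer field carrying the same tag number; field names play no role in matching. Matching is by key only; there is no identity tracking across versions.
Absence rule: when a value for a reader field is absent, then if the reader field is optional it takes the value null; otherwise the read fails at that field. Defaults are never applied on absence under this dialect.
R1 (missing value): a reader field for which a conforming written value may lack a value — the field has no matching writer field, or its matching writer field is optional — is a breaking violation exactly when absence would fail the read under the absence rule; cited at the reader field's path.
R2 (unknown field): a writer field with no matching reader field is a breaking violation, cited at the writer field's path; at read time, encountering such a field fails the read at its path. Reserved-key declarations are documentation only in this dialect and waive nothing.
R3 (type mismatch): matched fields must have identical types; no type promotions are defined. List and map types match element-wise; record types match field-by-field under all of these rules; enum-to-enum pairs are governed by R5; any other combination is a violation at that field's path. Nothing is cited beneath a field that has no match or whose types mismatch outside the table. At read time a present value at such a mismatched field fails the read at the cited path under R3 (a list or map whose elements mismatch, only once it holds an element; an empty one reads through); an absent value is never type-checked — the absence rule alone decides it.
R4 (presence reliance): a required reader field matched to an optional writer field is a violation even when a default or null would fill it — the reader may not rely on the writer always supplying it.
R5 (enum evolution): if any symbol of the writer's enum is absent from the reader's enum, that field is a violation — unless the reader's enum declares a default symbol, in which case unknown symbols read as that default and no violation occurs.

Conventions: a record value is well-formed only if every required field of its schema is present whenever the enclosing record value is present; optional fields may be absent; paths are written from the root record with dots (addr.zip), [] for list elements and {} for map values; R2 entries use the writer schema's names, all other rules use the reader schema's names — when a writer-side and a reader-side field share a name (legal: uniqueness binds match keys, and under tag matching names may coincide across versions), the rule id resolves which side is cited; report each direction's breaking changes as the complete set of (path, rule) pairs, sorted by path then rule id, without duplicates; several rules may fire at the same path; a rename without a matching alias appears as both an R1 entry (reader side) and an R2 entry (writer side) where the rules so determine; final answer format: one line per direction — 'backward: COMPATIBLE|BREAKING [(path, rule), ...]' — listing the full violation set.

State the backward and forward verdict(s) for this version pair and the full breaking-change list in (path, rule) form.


backward: BREAKING [(addr.email, R3), (addr.score, R2)]; forward: BREAKING [(addr.email, R3)]

the writer's type comes first in each Event pair
checking backward for Event: reader v2 against writer v1:
  writer optional, Priority -> Priority: reader role maps from writer role
  writer required, Geo -> Geo: reader addr maps from writer addr
  writer required, int32 -> int32: reader retries maps from writer seq
  writer optional, string -> string: reader country maps from writer country
  writer optional, int32 -> int32: reader addr.zip maps from writer addr.zip
  writer optional, float64 -> float64: reader addr.weight maps from writer addr.weight
  writer required, string -> int64: reader addr.email maps from writer addr.email
  leftover writer field: addr.score
  violation R3 at addr.email
  violation R2 at addr.score
  => 2 violation(s): backward is BREAKING for Event
checking forward for Event: reader v1 against writer v2:
  writer optional, Priority -> Priority: reader role maps from writer role
  writer required, Geo -> Geo: reader addr maps from writer addr
  writer required, int32 -> int32: reader seq maps from writer retries
  writer optional, string -> string: reader country maps from writer country
  writer optional, int32 -> int32: reader addr.zip maps from writer addr.zip
  writer optional, float64 -> float64: reader addr.weight maps from writer addr.weight
  addr.score has no writer counterpart
  writer required, int64 -> string: reader addr.email maps from writer addr.email
  violation R3 at addr.email
  => 1 violation(s): forward is BREAKING for Event


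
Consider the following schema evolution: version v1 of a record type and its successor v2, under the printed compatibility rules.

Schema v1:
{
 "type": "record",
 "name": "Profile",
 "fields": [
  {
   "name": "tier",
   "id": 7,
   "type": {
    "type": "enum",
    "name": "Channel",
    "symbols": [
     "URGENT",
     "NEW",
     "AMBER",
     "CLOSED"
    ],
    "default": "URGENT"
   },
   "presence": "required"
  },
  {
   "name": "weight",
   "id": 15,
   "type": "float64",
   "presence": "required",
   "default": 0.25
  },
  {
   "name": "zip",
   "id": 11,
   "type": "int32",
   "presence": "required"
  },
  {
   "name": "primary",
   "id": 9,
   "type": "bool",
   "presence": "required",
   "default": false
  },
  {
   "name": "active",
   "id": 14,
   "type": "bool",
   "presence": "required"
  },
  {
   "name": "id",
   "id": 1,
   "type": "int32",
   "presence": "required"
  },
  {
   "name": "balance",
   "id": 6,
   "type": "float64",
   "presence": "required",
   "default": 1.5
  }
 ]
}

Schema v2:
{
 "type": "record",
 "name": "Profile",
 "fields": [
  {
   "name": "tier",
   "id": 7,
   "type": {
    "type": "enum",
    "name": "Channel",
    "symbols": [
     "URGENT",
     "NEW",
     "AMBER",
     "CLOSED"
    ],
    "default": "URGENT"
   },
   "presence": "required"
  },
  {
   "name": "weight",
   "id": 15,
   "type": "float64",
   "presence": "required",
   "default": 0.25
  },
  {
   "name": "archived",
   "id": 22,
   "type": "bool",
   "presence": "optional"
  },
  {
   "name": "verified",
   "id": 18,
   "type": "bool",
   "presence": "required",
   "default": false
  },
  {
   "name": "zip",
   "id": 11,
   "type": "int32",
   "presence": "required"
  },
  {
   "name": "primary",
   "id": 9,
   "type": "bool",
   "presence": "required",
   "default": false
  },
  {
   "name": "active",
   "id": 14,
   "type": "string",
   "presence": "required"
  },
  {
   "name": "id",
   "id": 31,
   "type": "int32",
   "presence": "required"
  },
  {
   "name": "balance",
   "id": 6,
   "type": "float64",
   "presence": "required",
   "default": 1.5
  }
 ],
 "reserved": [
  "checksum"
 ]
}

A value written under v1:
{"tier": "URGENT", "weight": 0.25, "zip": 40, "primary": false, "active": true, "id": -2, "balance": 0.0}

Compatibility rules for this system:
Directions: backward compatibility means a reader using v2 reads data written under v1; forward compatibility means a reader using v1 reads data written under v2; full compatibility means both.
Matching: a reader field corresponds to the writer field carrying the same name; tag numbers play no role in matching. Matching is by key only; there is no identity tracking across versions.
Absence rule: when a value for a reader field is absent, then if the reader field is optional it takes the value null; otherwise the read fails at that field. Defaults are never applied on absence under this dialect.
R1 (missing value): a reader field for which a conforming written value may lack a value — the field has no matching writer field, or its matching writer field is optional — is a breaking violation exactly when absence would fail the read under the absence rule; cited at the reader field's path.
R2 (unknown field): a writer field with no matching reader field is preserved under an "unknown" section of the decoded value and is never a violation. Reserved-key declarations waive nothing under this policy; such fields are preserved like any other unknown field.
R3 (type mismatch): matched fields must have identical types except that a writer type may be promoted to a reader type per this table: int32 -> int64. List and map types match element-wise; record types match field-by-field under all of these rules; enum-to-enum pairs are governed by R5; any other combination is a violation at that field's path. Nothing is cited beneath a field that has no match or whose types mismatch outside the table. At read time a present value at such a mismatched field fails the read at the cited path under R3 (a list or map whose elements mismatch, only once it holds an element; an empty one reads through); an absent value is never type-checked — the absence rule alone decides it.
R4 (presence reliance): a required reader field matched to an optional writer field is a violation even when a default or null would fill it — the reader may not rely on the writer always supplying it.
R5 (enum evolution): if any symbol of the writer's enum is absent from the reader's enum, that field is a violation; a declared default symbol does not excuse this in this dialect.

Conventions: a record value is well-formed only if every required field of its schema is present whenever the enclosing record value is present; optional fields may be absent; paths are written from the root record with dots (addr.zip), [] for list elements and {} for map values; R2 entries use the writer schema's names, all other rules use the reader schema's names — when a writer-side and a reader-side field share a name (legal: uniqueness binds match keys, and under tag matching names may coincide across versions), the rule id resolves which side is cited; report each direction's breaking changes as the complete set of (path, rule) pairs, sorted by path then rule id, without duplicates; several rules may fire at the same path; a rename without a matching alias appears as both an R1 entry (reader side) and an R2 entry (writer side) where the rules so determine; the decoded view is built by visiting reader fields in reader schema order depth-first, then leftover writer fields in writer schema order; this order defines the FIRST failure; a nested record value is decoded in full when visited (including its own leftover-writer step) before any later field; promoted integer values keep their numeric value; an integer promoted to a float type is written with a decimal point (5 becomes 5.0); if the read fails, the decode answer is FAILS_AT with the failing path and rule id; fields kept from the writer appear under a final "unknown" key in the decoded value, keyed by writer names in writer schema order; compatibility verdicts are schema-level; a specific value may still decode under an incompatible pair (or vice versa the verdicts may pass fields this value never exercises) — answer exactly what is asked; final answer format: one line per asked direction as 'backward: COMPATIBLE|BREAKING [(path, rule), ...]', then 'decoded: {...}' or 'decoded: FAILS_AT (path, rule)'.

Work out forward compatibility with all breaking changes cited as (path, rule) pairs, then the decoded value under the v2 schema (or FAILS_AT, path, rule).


in Profile below, arrows point writer -> reader
forward pass over Profile, reader schema v1, writer schema v2:
  Channel -> Channel, writer required: tier aligns to tier
  float64 -> float64, writer required: weight aligns to weight
  int32 -> int32, writer required: zip aligns to zip
  bool -> bool, writer required: primary aligns to primary
  string -> bool, writer required: active aligns to active
  int32 -> int32, writer required: id aligns to id
  float64 -> float64, writer required: balance aligns to balance
  archived (writer side), unknown to reader
  verified (writer side), unknown to reader
  rule R3 violated at active
  forward on Profile therefore BREAKING (1)
decoding the Profile value with the v2 reader:
  tier := "URGENT"
  weight := 0.25
  archived := null (absent, optional -> null)
  read fails at verified under R1 (no fill)
  => FAILS_AT (verified, R1)
diffs on Profile not affecting the asked answer:
  field id in record Profile: tag 1 changed to 31 -> no rule fires on it in Profile's dialect; the asked verdict holds
  added field archived to record Profile: optional bool, tag 22 (in v2 it sits immediately before zip) -> no rule fires on it in Profile's dialect; the asked verdict holds

forward: BREAKING [(active, R3)]; decoded: FAILS_AT (verified, R1)


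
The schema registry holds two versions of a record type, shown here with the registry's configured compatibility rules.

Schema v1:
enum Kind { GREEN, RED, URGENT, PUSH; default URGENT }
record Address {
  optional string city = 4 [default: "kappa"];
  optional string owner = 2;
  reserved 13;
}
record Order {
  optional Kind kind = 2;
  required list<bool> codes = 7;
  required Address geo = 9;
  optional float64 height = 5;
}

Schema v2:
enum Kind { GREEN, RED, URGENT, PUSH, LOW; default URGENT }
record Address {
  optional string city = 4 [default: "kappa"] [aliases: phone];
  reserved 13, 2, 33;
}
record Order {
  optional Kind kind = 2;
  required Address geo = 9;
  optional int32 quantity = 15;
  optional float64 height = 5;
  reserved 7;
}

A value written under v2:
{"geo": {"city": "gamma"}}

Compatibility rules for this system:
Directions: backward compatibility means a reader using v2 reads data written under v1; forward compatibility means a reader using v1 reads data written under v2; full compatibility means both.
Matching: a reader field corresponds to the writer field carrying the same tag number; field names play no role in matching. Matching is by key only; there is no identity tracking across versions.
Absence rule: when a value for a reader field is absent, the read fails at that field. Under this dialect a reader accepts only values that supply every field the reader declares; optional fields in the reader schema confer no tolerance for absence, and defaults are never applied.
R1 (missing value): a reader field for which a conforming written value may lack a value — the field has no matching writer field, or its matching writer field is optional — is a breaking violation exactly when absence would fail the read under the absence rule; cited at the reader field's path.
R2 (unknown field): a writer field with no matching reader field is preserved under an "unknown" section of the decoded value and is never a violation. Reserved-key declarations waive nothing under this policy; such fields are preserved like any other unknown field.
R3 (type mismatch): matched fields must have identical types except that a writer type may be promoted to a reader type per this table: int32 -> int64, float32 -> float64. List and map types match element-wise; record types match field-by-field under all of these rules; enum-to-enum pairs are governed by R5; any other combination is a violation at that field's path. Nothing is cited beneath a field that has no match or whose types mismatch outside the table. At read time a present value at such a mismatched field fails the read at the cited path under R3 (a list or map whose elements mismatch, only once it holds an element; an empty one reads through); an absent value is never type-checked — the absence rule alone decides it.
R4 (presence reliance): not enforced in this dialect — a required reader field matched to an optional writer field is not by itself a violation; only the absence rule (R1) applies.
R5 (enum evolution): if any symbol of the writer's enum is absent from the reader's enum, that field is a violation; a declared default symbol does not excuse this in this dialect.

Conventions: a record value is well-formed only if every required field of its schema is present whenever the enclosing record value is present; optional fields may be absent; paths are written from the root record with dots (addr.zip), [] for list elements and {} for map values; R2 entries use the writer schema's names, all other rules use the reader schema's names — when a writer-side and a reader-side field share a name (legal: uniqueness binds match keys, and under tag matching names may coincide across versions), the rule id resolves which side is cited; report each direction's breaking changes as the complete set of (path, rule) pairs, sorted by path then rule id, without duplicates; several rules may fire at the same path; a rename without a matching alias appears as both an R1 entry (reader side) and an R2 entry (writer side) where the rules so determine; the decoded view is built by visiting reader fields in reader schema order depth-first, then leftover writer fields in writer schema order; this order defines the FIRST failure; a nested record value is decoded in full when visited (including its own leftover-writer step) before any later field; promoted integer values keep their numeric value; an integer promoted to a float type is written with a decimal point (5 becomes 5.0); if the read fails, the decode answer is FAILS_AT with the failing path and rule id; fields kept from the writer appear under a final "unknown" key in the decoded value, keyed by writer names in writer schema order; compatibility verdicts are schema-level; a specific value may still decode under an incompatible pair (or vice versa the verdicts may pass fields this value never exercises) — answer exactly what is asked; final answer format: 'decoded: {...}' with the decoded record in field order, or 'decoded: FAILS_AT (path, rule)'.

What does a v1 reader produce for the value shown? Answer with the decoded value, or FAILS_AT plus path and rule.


decoded: FAILS_AT (kind, R1)

arrows below run writer -> reader for Order
decode walk for Order under reader schema v1:
  read fails at kind under R1 (no fill)
  => FAILS_AT (kind, R1)
the other Order changes do not affect what is asked:
  added field quantity to record Order: optional int32, tag 15 (in v2 it sits immediately before height) -> schema-level compatibility only; this Order value's decode is unchanged
  removed field codes from record Order (its key 7 joins the reserved list) -> schema-level compatibility only; this Order value's decode is unchanged
  removed field owner from record Address (its key 2 joins the reserved list) -> schema-level compatibility only; this Order value's decode is unchanged


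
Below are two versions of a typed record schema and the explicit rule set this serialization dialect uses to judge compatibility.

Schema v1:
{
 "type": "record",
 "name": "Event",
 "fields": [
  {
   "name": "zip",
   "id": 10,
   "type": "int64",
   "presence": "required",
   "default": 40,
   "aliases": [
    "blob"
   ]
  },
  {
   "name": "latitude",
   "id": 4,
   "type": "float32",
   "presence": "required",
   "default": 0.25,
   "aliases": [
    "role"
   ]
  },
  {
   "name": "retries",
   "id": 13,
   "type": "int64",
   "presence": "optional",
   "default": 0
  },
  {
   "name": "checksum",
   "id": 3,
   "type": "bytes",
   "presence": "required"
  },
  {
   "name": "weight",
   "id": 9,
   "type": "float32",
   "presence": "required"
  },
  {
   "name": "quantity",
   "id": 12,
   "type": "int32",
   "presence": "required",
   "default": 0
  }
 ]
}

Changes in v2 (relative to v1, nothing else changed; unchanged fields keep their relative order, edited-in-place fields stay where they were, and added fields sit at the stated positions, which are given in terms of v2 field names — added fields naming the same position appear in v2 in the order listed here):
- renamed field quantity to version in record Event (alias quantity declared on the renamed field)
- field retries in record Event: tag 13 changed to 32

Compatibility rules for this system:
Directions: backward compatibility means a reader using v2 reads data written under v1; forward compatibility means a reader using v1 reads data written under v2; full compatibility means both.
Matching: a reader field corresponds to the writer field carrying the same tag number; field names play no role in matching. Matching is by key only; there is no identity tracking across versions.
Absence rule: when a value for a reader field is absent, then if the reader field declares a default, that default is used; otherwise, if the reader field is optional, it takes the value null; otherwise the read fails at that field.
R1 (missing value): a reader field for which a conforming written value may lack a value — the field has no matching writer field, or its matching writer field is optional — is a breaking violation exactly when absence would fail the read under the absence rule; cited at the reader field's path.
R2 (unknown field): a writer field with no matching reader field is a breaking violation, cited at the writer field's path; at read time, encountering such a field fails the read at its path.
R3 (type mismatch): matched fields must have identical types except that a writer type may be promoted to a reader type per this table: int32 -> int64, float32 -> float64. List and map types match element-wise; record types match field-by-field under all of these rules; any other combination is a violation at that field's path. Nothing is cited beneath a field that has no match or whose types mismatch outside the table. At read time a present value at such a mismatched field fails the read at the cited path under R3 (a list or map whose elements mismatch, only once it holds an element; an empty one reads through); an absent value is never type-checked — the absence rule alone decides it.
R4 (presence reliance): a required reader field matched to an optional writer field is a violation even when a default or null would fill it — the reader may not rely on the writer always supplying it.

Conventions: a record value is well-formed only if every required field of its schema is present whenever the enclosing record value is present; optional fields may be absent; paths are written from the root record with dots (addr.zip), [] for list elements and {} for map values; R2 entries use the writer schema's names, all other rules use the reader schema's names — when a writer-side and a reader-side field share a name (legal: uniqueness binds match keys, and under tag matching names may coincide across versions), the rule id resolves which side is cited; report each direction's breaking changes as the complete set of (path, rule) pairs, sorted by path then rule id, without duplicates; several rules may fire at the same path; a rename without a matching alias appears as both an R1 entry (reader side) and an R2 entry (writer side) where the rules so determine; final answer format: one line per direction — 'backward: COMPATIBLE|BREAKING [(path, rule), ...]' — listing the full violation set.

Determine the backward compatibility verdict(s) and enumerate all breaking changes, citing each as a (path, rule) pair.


backward: BREAKING [(retries, R2)]

each type pair in Event: writer, then reader
checking backward for Event: reader v2 against writer v1:
  writer required, int64 -> int64: reader zip maps from writer zip
  writer required, float32 -> float32: reader latitude maps from writer latitude
  retries: no writer match
  writer required, bytes -> bytes: reader checksum maps from writer checksum
  writer required, float32 -> float32: reader weight maps from writer weight
  writer required, int32 -> int32: reader version maps from writer quantity
  retries (writer side), unknown to reader
  R2 fires at retries
  backward on Event therefore BREAKING (1)
the rest of the Event diff is inert for this question:
  renamed field quantity to version in record Event (alias quantity declared on the renamed field) -> triggers nothing under Event's printed rules — same verdict
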